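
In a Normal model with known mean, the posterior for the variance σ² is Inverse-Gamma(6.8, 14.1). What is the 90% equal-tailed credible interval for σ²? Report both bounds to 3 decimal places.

Inverse-Gamma(6.8, 14.1) quantiles: F⁻¹(0.05) and F⁻¹(0.95).
Equivalently, 1/σ² ~ Gamma(6.8, rate = 14.1); invert its 0.95 and 0.05 quantiles.
Posterior mean ≈ 2.431, SD ≈ 1.110; a Normal approximation gives roughly [0.606, 4.256].
Exact: lower = 1.218; upper = 4.478.

[1.218, 4.478]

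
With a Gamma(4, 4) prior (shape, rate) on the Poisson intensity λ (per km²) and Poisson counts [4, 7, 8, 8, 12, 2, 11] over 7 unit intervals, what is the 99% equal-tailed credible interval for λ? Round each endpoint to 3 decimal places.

Posterior: Gamma(4+52, 4+7) = Gamma(56, 11) (shape, rate).
Equal-tailed 99% interval: Gamma(56, 11) quantiles at 0.005 and 0.995.
Posterior mean ≈ 5.091, SD ≈ 0.680; a Normal approximation gives roughly [3.339, 6.843].
Exact: lower = 3.509; upper = 7.013.

[3.509, 7.013]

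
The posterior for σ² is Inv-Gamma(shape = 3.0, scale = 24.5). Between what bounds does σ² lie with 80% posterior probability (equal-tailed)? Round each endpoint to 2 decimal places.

Inverse-Gamma(3.0, 24.5) quantiles: F⁻¹(0.1) and F⁻¹(0.9).
Equivalently, 1/σ² ~ Gamma(3.0, rate = 24.5); invert its 0.9 and 0.1 quantiles.
Posterior mean ≈ 12.25, SD ≈ 12.25; a Normal approximation gives roughly [-3.45, 27.95].
Exact: lower = 4.60; upper = 22.23.

[4.60, 22.23]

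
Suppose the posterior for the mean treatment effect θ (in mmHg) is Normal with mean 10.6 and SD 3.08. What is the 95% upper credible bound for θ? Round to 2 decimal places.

Need U with P(θ ≤ U) = 0.95: U = 10.6 + z_{0.05}·3.08.
z = 1.645; U = 10.6 + 1.645 × 3.08 = 15.67.

15.67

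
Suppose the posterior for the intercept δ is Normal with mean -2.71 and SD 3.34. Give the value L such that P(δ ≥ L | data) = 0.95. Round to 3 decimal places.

Need L with P(δ ≥ L) = 0.95: L = -2.71 − z_{0.05}·3.34.
z = 1.645; L = -2.71 − 1.645 × 3.34 = -8.204.

-8.204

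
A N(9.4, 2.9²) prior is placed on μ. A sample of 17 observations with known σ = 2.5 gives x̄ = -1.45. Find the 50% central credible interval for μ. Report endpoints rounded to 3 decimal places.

Posterior precision = 1/2.9² + 17/2.5² = 0.1189 + 2.7200 = 2.8389, so posterior SD = 0.5935.
Posterior mean = (9.4/2.9² + 17·-1.45/2.5²) / 2.8389 = -0.9956.
Interval: -0.9956 ± 0.674 × 0.5935 → [-1.396, -0.595].

[-1.396, -0.595]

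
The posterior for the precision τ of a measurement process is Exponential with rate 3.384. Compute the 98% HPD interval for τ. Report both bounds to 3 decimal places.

The exponential density is strictly decreasing on [0, ∞), so the HPD interval is anchored at 0: [0, q] with P(τ ≤ q) = 0.98.
q = −ln(1 − 0.98) / 3.384 = 3.9120 / 3.384 = 1.156.

[0.000, 1.156]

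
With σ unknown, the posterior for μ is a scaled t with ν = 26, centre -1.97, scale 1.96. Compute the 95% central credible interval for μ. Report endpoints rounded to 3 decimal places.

[-5.999, 2.059]

The t_26 distribution is symmetric; the 95% interval is -1.97 ± t·1.96 with t_{0.975,26} = 2.056.
Half-width: 2.056 × 1.96 = 4.029.
-1.97 − 4.029 = -5.999; -1.97 + 4.029 = 2.059.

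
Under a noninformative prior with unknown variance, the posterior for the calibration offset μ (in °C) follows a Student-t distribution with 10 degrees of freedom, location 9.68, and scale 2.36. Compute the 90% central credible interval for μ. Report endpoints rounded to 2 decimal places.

[5.40, 13.96]

The t_10 distribution is symmetric; the 90% interval is 9.68 ± t·2.36 with t_{0.95,10} = 1.812.
Half-width: 1.812 × 2.36 = 4.28.
9.68 − 4.28 = 5.40; 9.68 + 4.28 = 13.96.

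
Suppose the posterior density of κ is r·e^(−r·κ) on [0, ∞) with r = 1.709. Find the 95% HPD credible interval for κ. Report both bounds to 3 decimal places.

[0.000, 1.753]

The exponential density is strictly decreasing on [0, ∞), so the HPD interval is anchored at 0: [0, q] with P(κ ≤ q) = 0.95.
q = −ln(1 − 0.95) / 1.709 = 2.9957 / 1.709 = 1.753.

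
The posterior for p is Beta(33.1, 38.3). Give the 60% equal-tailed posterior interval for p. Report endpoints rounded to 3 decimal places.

Posterior: Beta(33.1, 38.3).
Equal-tailed 60% interval: the 0.2 and 0.8 quantiles of Beta(33.1, 38.3).
Posterior mean ≈ 0.464, SD ≈ 0.059; a Normal approximation gives roughly [0.414, 0.513].
Exact: F⁻¹(0.2) = 0.414; F⁻¹(0.8) = 0.513.

[0.414, 0.513]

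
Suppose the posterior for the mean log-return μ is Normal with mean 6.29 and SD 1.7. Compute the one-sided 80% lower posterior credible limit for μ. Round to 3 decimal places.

Need L with P(μ ≥ L) = 0.80: L = 6.29 − z_{0.2}·1.7.
z = 0.842; L = 6.29 − 0.842 × 1.7 = 4.859.

4.859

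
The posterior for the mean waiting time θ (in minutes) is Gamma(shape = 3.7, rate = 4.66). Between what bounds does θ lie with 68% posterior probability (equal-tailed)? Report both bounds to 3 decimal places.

Posterior: Gamma(shape 3.7, rate 4.66).
Equal-tailed 68% interval: Gamma(3.7, 4.66) quantiles at 0.16 and 0.84.
Posterior mean ≈ 0.794, SD ≈ 0.413; a Normal approximation gives roughly [0.384, 1.204].
Exact: lower = 0.402; upper = 1.186.

[0.402, 1.186]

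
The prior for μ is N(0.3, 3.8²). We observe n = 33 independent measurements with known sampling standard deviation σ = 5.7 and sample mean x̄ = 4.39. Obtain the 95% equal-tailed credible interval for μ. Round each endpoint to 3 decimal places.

Posterior precision = 1/3.8² + 33/5.7² = 0.0693 + 1.0157 = 1.0849, so posterior SD = 0.9601.
Posterior mean = (0.3/3.8² + 33·4.39/5.7²) / 1.0849 = 4.1289.
Interval: 4.1289 ± 1.960 × 0.9601 → [2.247, 6.011].

[2.247, 6.011]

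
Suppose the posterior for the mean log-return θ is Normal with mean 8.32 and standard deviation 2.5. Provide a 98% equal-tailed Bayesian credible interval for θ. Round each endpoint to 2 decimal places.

The posterior is symmetric, so the 98% equal-tailed interval is θ = 8.32 ± z·2.5 with z = 2.326.
Half-width: 2.326 × 2.5 = 5.82.
8.32 − 5.82 = 2.50; 8.32 + 5.82 = 14.14.

[2.50, 14.14]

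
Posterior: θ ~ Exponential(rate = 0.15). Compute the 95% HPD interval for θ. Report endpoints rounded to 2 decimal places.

The exponential density is strictly decreasing on [0, ∞), so the HPD interval is anchored at 0: [0, q] with P(θ ≤ q) = 0.95.
q = −ln(1 − 0.95) / 0.15 = 2.9957 / 0.15 = 19.97.

[0.00, 19.97]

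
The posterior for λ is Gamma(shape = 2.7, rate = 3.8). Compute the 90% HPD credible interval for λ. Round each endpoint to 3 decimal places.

[0.083, 1.322]

The posterior is unimodal and skewed, so the HPD interval has equal density at both endpoints and is the shortest 90% interval.
Solving f(0.083) = f(1.322) with F(1.322) − F(0.083) = 0.90 gives [0.083, 1.322].
For comparison, the equal-tailed interval is [0.176, 1.538]; the HPD is narrower and shifted toward the mode.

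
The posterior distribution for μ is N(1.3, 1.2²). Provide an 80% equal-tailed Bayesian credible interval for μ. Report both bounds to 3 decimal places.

The posterior is symmetric, so the 80% equal-tailed interval is μ = 1.3 ± z·1.2 with z = 1.282.
Half-width: 1.282 × 1.2 = 1.538.
1.3 − 1.538 = -0.238; 1.3 + 1.538 = 2.838.

[-0.238, 2.838]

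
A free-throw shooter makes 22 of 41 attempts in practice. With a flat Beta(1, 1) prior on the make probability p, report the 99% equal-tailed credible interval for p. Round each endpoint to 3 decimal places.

[0.342, 0.722]

Posterior: Beta(1+22, 1+19) = Beta(23, 20).
Equal-tailed 99% interval: the 0.005 and 0.995 quantiles of Beta(23, 20).
Posterior mean ≈ 0.535, SD ≈ 0.075; a Normal approximation gives roughly [0.341, 0.729].
Exact: F⁻¹(0.005) = 0.342; F⁻¹(0.995) = 0.722.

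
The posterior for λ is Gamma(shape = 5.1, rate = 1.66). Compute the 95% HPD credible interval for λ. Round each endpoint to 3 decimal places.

The posterior is unimodal and skewed, so the HPD interval has equal density at both endpoints and is the shortest 95% interval.
Solving f(0.759) = f(5.768) with F(5.768) − F(0.759) = 0.95 gives [0.759, 5.768].
For comparison, the equal-tailed interval is [1.012, 6.257]; the HPD is narrower and shifted toward the mode.

[0.759, 5.768]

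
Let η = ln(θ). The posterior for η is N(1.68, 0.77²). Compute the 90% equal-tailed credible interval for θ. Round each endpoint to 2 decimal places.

[1.51, 19.04]

On the log scale the 90% interval is 1.68 ± 1.645 × 0.77 = [0.4135, 2.9465].
Exponentiate: [e^0.4135, e^2.9465] = [1.51, 19.04].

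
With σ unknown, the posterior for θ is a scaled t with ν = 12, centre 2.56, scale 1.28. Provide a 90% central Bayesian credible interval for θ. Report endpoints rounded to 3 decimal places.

[0.279, 4.841]

The t_12 distribution is symmetric; the 90% interval is 2.56 ± t·1.28 with t_{0.95,12} = 1.782.
Half-width: 1.782 × 1.28 = 2.281.
2.56 − 2.281 = 0.279; 2.56 + 2.281 = 4.841.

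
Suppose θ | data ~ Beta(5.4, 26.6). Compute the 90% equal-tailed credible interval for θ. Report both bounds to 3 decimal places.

[0.074, 0.287]

Posterior: Beta(5.4, 26.6).
Equal-tailed 90% interval: the 0.05 and 0.95 quantiles of Beta(5.4, 26.6).
Posterior mean ≈ 0.169, SD ≈ 0.065; a Normal approximation gives roughly [0.062, 0.276].
Exact: F⁻¹(0.05) = 0.074; F⁻¹(0.95) = 0.287.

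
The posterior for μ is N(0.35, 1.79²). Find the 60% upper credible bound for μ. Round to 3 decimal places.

Need U with P(μ ≤ U) = 0.60: U = 0.35 + z_{0.4}·1.79.
z = 0.253; U = 0.35 + 0.253 × 1.79 = 0.803.

0.803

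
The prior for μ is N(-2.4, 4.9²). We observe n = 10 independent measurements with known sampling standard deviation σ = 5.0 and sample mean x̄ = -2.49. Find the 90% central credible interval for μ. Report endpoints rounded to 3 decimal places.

Posterior precision = 1/4.9² + 10/5.0² = 0.0416 + 0.4000 = 0.4416, so posterior SD = 1.5047.
Posterior mean = (-2.4/4.9² + 10·-2.49/5.0²) / 0.4416 = -2.4815.
Interval: -2.4815 ± 1.645 × 1.5047 → [-4.957, -0.006].

[-4.957, -0.006]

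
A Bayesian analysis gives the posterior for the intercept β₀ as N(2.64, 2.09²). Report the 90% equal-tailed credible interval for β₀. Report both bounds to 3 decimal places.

The posterior is symmetric, so the 90% equal-tailed interval is β₀ = 2.64 ± z·2.09 with z = 1.645.
Half-width: 1.645 × 2.09 = 3.438.
2.64 − 3.438 = -0.798; 2.64 + 3.438 = 6.078.

[-0.798, 6.078]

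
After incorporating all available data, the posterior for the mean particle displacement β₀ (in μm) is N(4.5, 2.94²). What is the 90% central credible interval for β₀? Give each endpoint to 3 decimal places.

[-0.336, 9.336]

The posterior is symmetric, so the 90% equal-tailed interval is β₀ = 4.5 ± z·2.94 with z = 1.645.
Half-width: 1.645 × 2.94 = 4.836.
4.5 − 4.836 = -0.336; 4.5 + 4.836 = 9.336.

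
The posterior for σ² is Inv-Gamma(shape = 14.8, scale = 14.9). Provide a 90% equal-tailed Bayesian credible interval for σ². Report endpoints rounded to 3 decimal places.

Inverse-Gamma(14.8, 14.9) quantiles: F⁻¹(0.05) and F⁻¹(0.95).
Equivalently, 1/σ² ~ Gamma(14.8, rate = 14.9); invert its 0.95 and 0.05 quantiles.
Posterior mean ≈ 1.080, SD ≈ 0.302; a Normal approximation gives roughly [0.583, 1.576].
Exact: lower = 0.688; upper = 1.639.

[0.688, 1.639]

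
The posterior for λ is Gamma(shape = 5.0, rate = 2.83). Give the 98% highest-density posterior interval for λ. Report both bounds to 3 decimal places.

[0.323, 3.810]

The posterior is unimodal and skewed, so the HPD interval has equal density at both endpoints and is the shortest 98% interval.
Solving f(0.323) = f(3.810) with F(3.810) − F(0.323) = 0.98 gives [0.323, 3.810].
For comparison, the equal-tailed interval is [0.452, 4.101]; the HPD is narrower and shifted toward the mode.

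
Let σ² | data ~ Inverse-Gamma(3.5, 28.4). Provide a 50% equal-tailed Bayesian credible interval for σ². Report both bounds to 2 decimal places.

[6.29, 13.35]

Inverse-Gamma(3.5, 28.4) quantiles: F⁻¹(0.25) and F⁻¹(0.75).
Equivalently, 1/σ² ~ Gamma(3.5, rate = 28.4); invert its 0.75 and 0.25 quantiles.
Posterior mean ≈ 11.36, SD ≈ 9.28; a Normal approximation gives roughly [5.10, 17.62].
Exact: lower = 6.29; upper = 13.35.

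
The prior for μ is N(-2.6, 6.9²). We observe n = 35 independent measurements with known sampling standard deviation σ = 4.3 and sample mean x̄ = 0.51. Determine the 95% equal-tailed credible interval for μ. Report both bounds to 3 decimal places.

[-0.941, 1.893]

Posterior precision = 1/6.9² + 35/4.3² = 0.0210 + 1.8929 = 1.9139, so posterior SD = 0.7228.
Posterior mean = (-2.6/6.9² + 35·0.51/4.3²) / 1.9139 = 0.4759.
Interval: 0.4759 ± 1.960 × 0.7228 → [-0.941, 1.893].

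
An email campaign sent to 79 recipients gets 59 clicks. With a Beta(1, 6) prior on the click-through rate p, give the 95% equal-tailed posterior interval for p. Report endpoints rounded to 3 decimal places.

Posterior: Beta(1+59, 6+20) = Beta(60, 26).
Equal-tailed 95% interval: the 0.025 and 0.975 quantiles of Beta(60, 26).
Posterior mean ≈ 0.698, SD ≈ 0.049; a Normal approximation gives roughly [0.601, 0.794].
Exact: F⁻¹(0.025) = 0.597; F⁻¹(0.975) = 0.790.

[0.597, 0.790]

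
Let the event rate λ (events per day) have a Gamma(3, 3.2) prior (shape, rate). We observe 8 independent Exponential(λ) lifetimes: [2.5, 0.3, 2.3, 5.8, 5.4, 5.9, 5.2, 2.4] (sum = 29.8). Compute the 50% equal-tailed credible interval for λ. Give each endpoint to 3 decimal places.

Posterior: Gamma(3+8, 3.2+29.8) = Gamma(11, 33.0) (shape, rate).
Equal-tailed 50% interval: Gamma(11, 33.0) quantiles at 0.25 and 0.75.
Posterior mean ≈ 0.333, SD ≈ 0.101; a Normal approximation gives roughly [0.266, 0.401].
Exact: lower = 0.261; upper = 0.395.

[0.261, 0.395]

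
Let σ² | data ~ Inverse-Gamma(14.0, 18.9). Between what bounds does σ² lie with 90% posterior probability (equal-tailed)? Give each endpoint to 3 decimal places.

[0.914, 2.233]

Inverse-Gamma(14.0, 18.9) quantiles: F⁻¹(0.05) and F⁻¹(0.95).
Equivalently, 1/σ² ~ Gamma(14.0, rate = 18.9); invert its 0.95 and 0.05 quantiles.
Posterior mean ≈ 1.454, SD ≈ 0.420; a Normal approximation gives roughly [0.764, 2.144].
Exact: lower = 0.914; upper = 2.233.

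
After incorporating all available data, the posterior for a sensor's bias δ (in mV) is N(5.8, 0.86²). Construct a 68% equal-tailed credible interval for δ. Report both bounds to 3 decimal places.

The posterior is symmetric, so the 68% equal-tailed interval is δ = 5.8 ± z·0.86 with z = 0.994.
Half-width: 0.994 × 0.86 = 0.855.
5.8 − 0.855 = 4.945; 5.8 + 0.855 = 6.655.

[4.945, 6.655]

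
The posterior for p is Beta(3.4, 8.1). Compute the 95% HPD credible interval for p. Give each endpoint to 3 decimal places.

The posterior is unimodal and skewed, so the HPD interval has equal density at both endpoints and is the shortest 95% interval.
Solving f(0.064) = f(0.547) with F(0.547) − F(0.064) = 0.95 gives [0.064, 0.547].
For comparison, the equal-tailed interval is [0.083, 0.575]; the HPD is narrower and shifted toward the mode.

[0.064, 0.547]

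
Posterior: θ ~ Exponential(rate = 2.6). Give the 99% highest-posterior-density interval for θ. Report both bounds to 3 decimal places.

[0.000, 1.771]

The exponential density is strictly decreasing on [0, ∞), so the HPD interval is anchored at 0: [0, q] with P(θ ≤ q) = 0.99.
q = −ln(1 − 0.99) / 2.6 = 4.6052 / 2.6 = 1.771.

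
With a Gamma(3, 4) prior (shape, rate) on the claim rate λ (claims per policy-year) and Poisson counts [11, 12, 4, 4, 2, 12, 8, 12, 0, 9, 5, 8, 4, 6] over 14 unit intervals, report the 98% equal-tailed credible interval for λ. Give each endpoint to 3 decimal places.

Posterior: Gamma(3+97, 4+14) = Gamma(100, 18) (shape, rate).
Equal-tailed 98% interval: Gamma(100, 18) quantiles at 0.01 and 0.99.
Posterior mean ≈ 5.556, SD ≈ 0.556; a Normal approximation gives roughly [4.263, 6.848].
Exact: lower = 4.345; upper = 6.929.

[4.345, 6.929]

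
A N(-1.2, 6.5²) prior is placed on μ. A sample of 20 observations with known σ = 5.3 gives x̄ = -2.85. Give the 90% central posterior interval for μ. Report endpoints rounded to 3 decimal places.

Posterior precision = 1/6.5² + 20/5.3² = 0.0237 + 0.7120 = 0.7357, so posterior SD = 1.1659.
Posterior mean = (-1.2/6.5² + 20·-2.85/5.3²) / 0.7357 = -2.7969.
Interval: -2.7969 ± 1.645 × 1.1659 → [-4.715, -0.879].

[-4.715, -0.879]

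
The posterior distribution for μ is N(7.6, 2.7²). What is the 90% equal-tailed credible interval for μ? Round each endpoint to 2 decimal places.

The posterior is symmetric, so the 90% equal-tailed interval is μ = 7.6 ± z·2.7 with z = 1.645.
Half-width: 1.645 × 2.7 = 4.44.
7.6 − 4.44 = 3.16; 7.6 + 4.44 = 12.04.

[3.16, 12.04]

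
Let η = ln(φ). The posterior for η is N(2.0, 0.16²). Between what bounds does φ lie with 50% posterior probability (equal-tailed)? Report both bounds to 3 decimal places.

[6.633, 8.231]

On the log scale the 50% interval is 2.0 ± 0.674 × 0.16 = [1.8921, 2.1079].
Exponentiate: [e^1.8921, e^2.1079] = [6.633, 8.231].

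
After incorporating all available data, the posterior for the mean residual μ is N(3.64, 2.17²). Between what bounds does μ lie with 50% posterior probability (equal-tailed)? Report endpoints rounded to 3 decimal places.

[2.176, 5.104]

The posterior is symmetric, so the 50% equal-tailed interval is μ = 3.64 ± z·2.17 with z = 0.674.
Half-width: 0.674 × 2.17 = 1.464.
3.64 − 1.464 = 2.176; 3.64 + 1.464 = 5.104.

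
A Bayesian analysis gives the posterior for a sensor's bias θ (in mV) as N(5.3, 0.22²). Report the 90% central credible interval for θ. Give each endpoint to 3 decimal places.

[4.938, 5.662]

The posterior is symmetric, so the 90% equal-tailed interval is θ = 5.3 ± z·0.22 with z = 1.645.
Half-width: 1.645 × 0.22 = 0.362.
5.3 − 0.362 = 4.938; 5.3 + 0.362 = 5.662.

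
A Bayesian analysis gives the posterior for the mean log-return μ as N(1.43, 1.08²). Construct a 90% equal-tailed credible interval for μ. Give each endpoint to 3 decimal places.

The posterior is symmetric, so the 90% equal-tailed interval is μ = 1.43 ± z·1.08 with z = 1.645.
Half-width: 1.645 × 1.08 = 1.776.
1.43 − 1.776 = -0.346; 1.43 + 1.776 = 3.206.

[-0.346, 3.206]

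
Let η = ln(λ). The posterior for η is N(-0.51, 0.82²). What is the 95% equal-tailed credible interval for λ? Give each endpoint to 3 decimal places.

[0.120, 2.996]

On the log scale the 95% interval is -0.51 ± 1.960 × 0.82 = [-2.1172, 1.0972].
Exponentiate: [e^-2.1172, e^1.0972] = [0.120, 2.996].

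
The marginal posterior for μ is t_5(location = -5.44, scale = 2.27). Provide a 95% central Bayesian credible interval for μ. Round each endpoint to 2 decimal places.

The t_5 distribution is symmetric; the 95% interval is -5.44 ± t·2.27 with t_{0.975,5} = 2.571.
Half-width: 2.571 × 2.27 = 5.84.
-5.44 − 5.84 = -11.28; -5.44 + 5.84 = 0.40.

[-11.28, 0.40]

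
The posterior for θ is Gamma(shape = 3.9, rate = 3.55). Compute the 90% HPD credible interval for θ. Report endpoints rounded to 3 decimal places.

[0.249, 1.916]

The posterior is unimodal and skewed, so the HPD interval has equal density at both endpoints and is the shortest 90% interval.
Solving f(0.249) = f(1.916) with F(1.916) − F(0.249) = 0.90 gives [0.249, 1.916].
For comparison, the equal-tailed interval is [0.369, 2.144]; the HPD is narrower and shifted toward the mode.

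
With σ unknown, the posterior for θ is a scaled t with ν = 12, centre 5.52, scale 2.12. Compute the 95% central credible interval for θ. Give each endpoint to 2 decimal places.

[0.90, 10.14]

The t_12 distribution is symmetric; the 95% interval is 5.52 ± t·2.12 with t_{0.975,12} = 2.179.
Half-width: 2.179 × 2.12 = 4.62.
5.52 − 4.62 = 0.90; 5.52 + 4.62 = 10.14.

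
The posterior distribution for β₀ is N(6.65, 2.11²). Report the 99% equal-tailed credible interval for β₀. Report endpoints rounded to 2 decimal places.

[1.22, 12.08]

The posterior is symmetric, so the 99% equal-tailed interval is β₀ = 6.65 ± z·2.11 with z = 2.576.
Half-width: 2.576 × 2.11 = 5.43.
6.65 − 5.43 = 1.22; 6.65 + 5.43 = 12.08.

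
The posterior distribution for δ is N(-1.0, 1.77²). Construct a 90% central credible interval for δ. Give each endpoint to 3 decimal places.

[-3.911, 1.911]

The posterior is symmetric, so the 90% equal-tailed interval is δ = -1.0 ± z·1.77 with z = 1.645.
Half-width: 1.645 × 1.77 = 2.911.
-1.0 − 2.911 = -3.911; -1.0 + 2.911 = 1.911.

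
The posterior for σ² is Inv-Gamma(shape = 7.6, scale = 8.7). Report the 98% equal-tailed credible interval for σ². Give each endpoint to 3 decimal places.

Inverse-Gamma(7.6, 8.7) quantiles: F⁻¹(0.01) and F⁻¹(0.99).
Equivalently, 1/σ² ~ Gamma(7.6, rate = 8.7); invert its 0.99 and 0.01 quantiles.
Posterior mean ≈ 1.318, SD ≈ 0.557; a Normal approximation gives roughly [0.022, 2.614].
Exact: lower = 0.564; upper = 3.255.

[0.564, 3.255]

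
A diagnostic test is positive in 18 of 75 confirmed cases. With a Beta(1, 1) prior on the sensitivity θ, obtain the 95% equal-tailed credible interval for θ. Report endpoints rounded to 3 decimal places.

Posterior: Beta(1+18, 1+57) = Beta(19, 58).
Equal-tailed 95% interval: the 0.025 and 0.975 quantiles of Beta(19, 58).
Posterior mean ≈ 0.247, SD ≈ 0.049; a Normal approximation gives roughly [0.151, 0.342].
Exact: F⁻¹(0.025) = 0.158; F⁻¹(0.975) = 0.348.

[0.158, 0.348]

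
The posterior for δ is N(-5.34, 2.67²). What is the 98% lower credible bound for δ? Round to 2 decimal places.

-10.82

Need L with P(δ ≥ L) = 0.98: L = -5.34 − z_{0.02}·2.67.
z = 2.054; L = -5.34 − 2.054 × 2.67 = -10.82.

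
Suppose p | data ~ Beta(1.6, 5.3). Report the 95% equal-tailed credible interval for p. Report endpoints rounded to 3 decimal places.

[0.023, 0.582]

Posterior: Beta(1.6, 5.3).
Equal-tailed 95% interval: the 0.025 and 0.975 quantiles of Beta(1.6, 5.3).
Posterior mean ≈ 0.232, SD ≈ 0.150; a Normal approximation gives roughly [-0.062, 0.526].
Exact: F⁻¹(0.025) = 0.023; F⁻¹(0.975) = 0.582.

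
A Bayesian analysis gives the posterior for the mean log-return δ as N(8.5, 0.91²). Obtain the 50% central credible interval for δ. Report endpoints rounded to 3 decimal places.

[7.886, 9.114]

The posterior is symmetric, so the 50% equal-tailed interval is δ = 8.5 ± z·0.91 with z = 0.674.
Half-width: 0.674 × 0.91 = 0.614.
8.5 − 0.614 = 7.886; 8.5 + 0.614 = 9.114.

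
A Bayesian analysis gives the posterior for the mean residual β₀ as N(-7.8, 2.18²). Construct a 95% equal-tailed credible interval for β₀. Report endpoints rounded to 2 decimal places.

[-12.07, -3.53]

The posterior is symmetric, so the 95% equal-tailed interval is β₀ = -7.8 ± z·2.18 with z = 1.960.
Half-width: 1.960 × 2.18 = 4.27.
-7.8 − 4.27 = -12.07; -7.8 + 4.27 = -3.53.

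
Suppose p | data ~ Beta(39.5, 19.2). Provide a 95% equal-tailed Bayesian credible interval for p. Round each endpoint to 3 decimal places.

[0.549, 0.786]

Posterior: Beta(39.5, 19.2).
Equal-tailed 95% interval: the 0.025 and 0.975 quantiles of Beta(39.5, 19.2).
Posterior mean ≈ 0.673, SD ≈ 0.061; a Normal approximation gives roughly [0.554, 0.792].
Exact: F⁻¹(0.025) = 0.549; F⁻¹(0.975) = 0.786.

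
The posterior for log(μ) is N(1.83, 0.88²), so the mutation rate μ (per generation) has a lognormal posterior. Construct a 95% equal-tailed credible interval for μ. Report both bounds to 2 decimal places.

On the log scale the 95% interval is 1.83 ± 1.960 × 0.88 = [0.1052, 3.5548].
Exponentiate: [e^0.1052, e^3.5548] = [1.11, 34.98].

[1.11, 34.98]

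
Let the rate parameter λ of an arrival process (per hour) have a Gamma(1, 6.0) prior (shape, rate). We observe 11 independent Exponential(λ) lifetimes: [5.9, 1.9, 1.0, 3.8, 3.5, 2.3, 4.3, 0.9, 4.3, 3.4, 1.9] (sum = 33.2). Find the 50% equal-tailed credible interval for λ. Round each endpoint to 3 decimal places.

[0.243, 0.360]

Posterior: Gamma(1+11, 6.0+33.2) = Gamma(12, 39.2) (shape, rate).
Equal-tailed 50% interval: Gamma(12, 39.2) quantiles at 0.25 and 0.75.
Posterior mean ≈ 0.306, SD ≈ 0.088; a Normal approximation gives roughly [0.247, 0.366].
Exact: lower = 0.243; upper = 0.360.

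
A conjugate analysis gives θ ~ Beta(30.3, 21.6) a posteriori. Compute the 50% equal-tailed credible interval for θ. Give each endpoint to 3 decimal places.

Posterior: Beta(30.3, 21.6).
Equal-tailed 50% interval: the 0.25 and 0.75 quantiles of Beta(30.3, 21.6).
Posterior mean ≈ 0.584, SD ≈ 0.068; a Normal approximation gives roughly [0.538, 0.630].
Exact: F⁻¹(0.25) = 0.538; F⁻¹(0.75) = 0.631.

[0.538, 0.631]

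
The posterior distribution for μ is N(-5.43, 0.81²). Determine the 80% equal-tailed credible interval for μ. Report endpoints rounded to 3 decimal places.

[-6.468, -4.392]

The posterior is symmetric, so the 80% equal-tailed interval is μ = -5.43 ± z·0.81 with z = 1.282.
Half-width: 1.282 × 0.81 = 1.038.
-5.43 − 1.038 = -6.468; -5.43 + 1.038 = -4.392.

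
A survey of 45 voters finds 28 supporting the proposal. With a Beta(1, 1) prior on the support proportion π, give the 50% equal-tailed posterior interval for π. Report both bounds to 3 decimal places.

Posterior: Beta(1+28, 1+17) = Beta(29, 18).
Equal-tailed 50% interval: the 0.25 and 0.75 quantiles of Beta(29, 18).
Posterior mean ≈ 0.617, SD ≈ 0.070; a Normal approximation gives roughly [0.570, 0.664].
Exact: F⁻¹(0.25) = 0.570; F⁻¹(0.75) = 0.666.

[0.570, 0.666]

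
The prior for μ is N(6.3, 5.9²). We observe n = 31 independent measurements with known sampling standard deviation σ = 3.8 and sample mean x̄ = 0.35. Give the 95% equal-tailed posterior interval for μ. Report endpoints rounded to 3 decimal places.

[-0.900, 1.757]

Posterior precision = 1/5.9² + 31/3.8² = 0.0287 + 2.1468 = 2.1755, so posterior SD = 0.6780.
Posterior mean = (6.3/5.9² + 31·0.35/3.8²) / 2.1755 = 0.4286.
Interval: 0.4286 ± 1.960 × 0.6780 → [-0.900, 1.757].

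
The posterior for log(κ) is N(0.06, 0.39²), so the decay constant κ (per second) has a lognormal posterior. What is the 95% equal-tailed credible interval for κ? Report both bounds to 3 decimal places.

[0.494, 2.280]

On the log scale the 95% interval is 0.06 ± 1.960 × 0.39 = [-0.7044, 0.8244].
Exponentiate: [e^-0.7044, e^0.8244] = [0.494, 2.280].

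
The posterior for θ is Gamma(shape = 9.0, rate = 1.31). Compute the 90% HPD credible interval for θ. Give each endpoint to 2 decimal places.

[3.18, 10.43]

The posterior is unimodal and skewed, so the HPD interval has equal density at both endpoints and is the shortest 90% interval.
Solving f(3.18) = f(10.43) with F(10.43) − F(3.18) = 0.90 gives [3.18, 10.43].
For comparison, the equal-tailed interval is [3.58, 11.02]; the HPD is narrower and shifted toward the mode.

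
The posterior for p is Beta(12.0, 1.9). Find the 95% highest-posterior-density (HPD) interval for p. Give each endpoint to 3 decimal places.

[0.690, 0.997]

The posterior is unimodal and skewed, so the HPD interval has equal density at both endpoints and is the shortest 95% interval.
Solving f(0.690) = f(0.997) with F(0.997) − F(0.690) = 0.95 gives [0.690, 0.997].
For comparison, the equal-tailed interval is [0.648, 0.983]; the HPD is narrower and shifted toward the mode.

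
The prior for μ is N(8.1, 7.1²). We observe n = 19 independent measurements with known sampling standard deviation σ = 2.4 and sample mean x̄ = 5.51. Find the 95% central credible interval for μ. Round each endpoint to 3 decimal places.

Posterior precision = 1/7.1² + 19/2.4² = 0.0198 + 3.2986 = 3.3184, so posterior SD = 0.5489.
Posterior mean = (8.1/7.1² + 19·5.51/2.4²) / 3.3184 = 5.5255.
Interval: 5.5255 ± 1.960 × 0.5489 → [4.450, 6.601].

[4.450, 6.601]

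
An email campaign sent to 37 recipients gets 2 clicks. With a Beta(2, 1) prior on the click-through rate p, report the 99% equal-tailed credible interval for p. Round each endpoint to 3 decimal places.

[0.018, 0.254]

Posterior: Beta(2+2, 1+35) = Beta(4, 36).
Equal-tailed 99% interval: the 0.005 and 0.995 quantiles of Beta(4, 36).
Posterior mean ≈ 0.100, SD ≈ 0.047; a Normal approximation gives roughly [-0.021, 0.221].
Exact: F⁻¹(0.005) = 0.018; F⁻¹(0.995) = 0.254.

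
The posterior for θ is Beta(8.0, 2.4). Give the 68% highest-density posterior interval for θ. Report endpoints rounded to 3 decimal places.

[0.691, 0.930]

The posterior is unimodal and skewed, so the HPD interval has equal density at both endpoints and is the shortest 68% interval.
Solving f(0.691) = f(0.930) with F(0.930) − F(0.691) = 0.68 gives [0.691, 0.930].
For comparison, the equal-tailed interval is [0.642, 0.894]; the HPD is narrower and shifted toward the mode.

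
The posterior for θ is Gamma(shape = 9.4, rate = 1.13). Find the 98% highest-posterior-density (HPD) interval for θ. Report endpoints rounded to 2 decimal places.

[2.91, 15.19]

The posterior is unimodal and skewed, so the HPD interval has equal density at both endpoints and is the shortest 98% interval.
Solving f(2.91) = f(15.19) with F(15.19) − F(2.91) = 0.98 gives [2.91, 15.19].
For comparison, the equal-tailed interval is [3.32, 15.89]; the HPD is narrower and shifted toward the mode.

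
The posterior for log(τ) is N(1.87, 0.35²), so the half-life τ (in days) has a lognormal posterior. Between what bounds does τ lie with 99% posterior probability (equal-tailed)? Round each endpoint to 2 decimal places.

On the log scale the 99% interval is 1.87 ± 2.576 × 0.35 = [0.9685, 2.7715].
Exponentiate: [e^0.9685, e^2.7715] = [2.63, 15.98].

[2.63, 15.98]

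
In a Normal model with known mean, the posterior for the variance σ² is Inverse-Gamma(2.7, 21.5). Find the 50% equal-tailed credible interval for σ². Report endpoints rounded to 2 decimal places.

[6.04, 14.41]

Inverse-Gamma(2.7, 21.5) quantiles: F⁻¹(0.25) and F⁻¹(0.75).
Equivalently, 1/σ² ~ Gamma(2.7, rate = 21.5); invert its 0.75 and 0.25 quantiles.
Posterior mean ≈ 12.65, SD ≈ 15.12; a Normal approximation gives roughly [2.45, 22.84].
Exact: lower = 6.04; upper = 14.41.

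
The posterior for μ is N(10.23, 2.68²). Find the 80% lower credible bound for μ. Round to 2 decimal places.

Need L with P(μ ≥ L) = 0.80: L = 10.23 − z_{0.2}·2.68.
z = 0.842; L = 10.23 − 0.842 × 2.68 = 7.97.

7.97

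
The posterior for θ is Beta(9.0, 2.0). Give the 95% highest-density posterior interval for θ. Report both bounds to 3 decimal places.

[0.602, 0.993]

The posterior is unimodal and skewed, so the HPD interval has equal density at both endpoints and is the shortest 95% interval.
Solving f(0.602) = f(0.993) with F(0.993) − F(0.602) = 0.95 gives [0.602, 0.993].
For comparison, the equal-tailed interval is [0.555, 0.975]; the HPD is narrower and shifted toward the mode.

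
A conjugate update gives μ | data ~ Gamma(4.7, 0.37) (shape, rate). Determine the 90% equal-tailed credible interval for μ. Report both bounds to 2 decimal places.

Posterior: Gamma(shape 4.7, rate 0.37).
Equal-tailed 90% interval: Gamma(4.7, 0.37) quantiles at 0.05 and 0.95.
Posterior mean ≈ 12.70, SD ≈ 5.86; a Normal approximation gives roughly [3.06, 22.34].
Exact: lower = 4.82; upper = 23.62.

[4.82, 23.62]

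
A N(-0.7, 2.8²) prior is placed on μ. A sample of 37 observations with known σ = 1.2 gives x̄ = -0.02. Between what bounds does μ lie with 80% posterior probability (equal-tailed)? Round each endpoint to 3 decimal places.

Posterior precision = 1/2.8² + 37/1.2² = 0.1276 + 25.6944 = 25.8220, so posterior SD = 0.1968.
Posterior mean = (-0.7/2.8² + 37·-0.02/1.2²) / 25.8220 = -0.0234.
Interval: -0.0234 ± 1.282 × 0.1968 → [-0.276, 0.229].

[-0.276, 0.229]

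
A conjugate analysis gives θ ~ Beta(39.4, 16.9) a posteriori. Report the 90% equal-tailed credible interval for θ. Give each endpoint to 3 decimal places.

[0.596, 0.795]

Posterior: Beta(39.4, 16.9).
Equal-tailed 90% interval: the 0.05 and 0.95 quantiles of Beta(39.4, 16.9).
Posterior mean ≈ 0.700, SD ≈ 0.061; a Normal approximation gives roughly [0.600, 0.799].
Exact: F⁻¹(0.05) = 0.596; F⁻¹(0.95) = 0.795.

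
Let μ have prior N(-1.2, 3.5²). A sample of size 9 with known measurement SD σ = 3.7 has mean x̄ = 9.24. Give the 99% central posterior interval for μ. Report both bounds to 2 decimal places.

Posterior precision = 1/3.5² + 9/3.7² = 0.0816 + 0.6574 = 0.7390, so posterior SD = 1.1632.
Posterior mean = (-1.2/3.5² + 9·9.24/3.7²) / 0.7390 = 8.0868.
Interval: 8.0868 ± 2.576 × 1.1632 → [5.09, 11.08].

[5.09, 11.08]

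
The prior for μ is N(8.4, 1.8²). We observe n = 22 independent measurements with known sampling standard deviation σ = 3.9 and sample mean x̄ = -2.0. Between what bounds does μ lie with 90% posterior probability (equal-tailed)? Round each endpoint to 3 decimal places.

[-1.413, 1.071]

Posterior precision = 1/1.8² + 22/3.9² = 0.3086 + 1.4464 = 1.7551, so posterior SD = 0.7548.
Posterior mean = (8.4/1.8² + 22·-2.0/3.9²) / 1.7551 = -0.1711.
Interval: -0.1711 ± 1.645 × 0.7548 → [-1.413, 1.071].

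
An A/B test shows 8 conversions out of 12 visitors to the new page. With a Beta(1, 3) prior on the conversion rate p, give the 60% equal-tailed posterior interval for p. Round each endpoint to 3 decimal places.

Posterior: Beta(1+8, 3+4) = Beta(9, 7).
Equal-tailed 60% interval: the 0.2 and 0.8 quantiles of Beta(9, 7).
Posterior mean ≈ 0.562, SD ≈ 0.120; a Normal approximation gives roughly [0.461, 0.664].
Exact: F⁻¹(0.2) = 0.458; F⁻¹(0.8) = 0.668.

[0.458, 0.668]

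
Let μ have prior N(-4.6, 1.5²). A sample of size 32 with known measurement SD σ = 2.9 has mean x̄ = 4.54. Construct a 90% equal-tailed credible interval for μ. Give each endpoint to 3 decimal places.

Posterior precision = 1/1.5² + 32/2.9² = 0.4444 + 3.8050 = 4.2494, so posterior SD = 0.4851.
Posterior mean = (-4.6/1.5² + 32·4.54/2.9²) / 4.2494 = 3.5841.
Interval: 3.5841 ± 1.645 × 0.4851 → [2.786, 4.382].

[2.786, 4.382]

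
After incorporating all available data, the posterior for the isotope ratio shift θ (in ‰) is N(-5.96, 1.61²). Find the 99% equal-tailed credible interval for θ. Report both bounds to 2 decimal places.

The posterior is symmetric, so the 99% equal-tailed interval is θ = -5.96 ± z·1.61 with z = 2.576.
Half-width: 2.576 × 1.61 = 4.15.
-5.96 − 4.15 = -10.11; -5.96 + 4.15 = -1.81.

[-10.11, -1.81]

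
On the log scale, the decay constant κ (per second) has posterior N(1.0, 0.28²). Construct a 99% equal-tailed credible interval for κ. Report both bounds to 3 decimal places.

[1.322, 5.591]

On the log scale the 99% interval is 1.0 ± 2.576 × 0.28 = [0.2788, 1.7212].
Exponentiate: [e^0.2788, e^1.7212] = [1.322, 5.591].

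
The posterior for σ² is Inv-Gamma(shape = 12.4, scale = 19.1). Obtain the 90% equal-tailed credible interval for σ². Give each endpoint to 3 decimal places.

[1.021, 2.642]

Inverse-Gamma(12.4, 19.1) quantiles: F⁻¹(0.05) and F⁻¹(0.95).
Equivalently, 1/σ² ~ Gamma(12.4, rate = 19.1); invert its 0.95 and 0.05 quantiles.
Posterior mean ≈ 1.675, SD ≈ 0.520; a Normal approximation gives roughly [0.821, 2.530].
Exact: lower = 1.021; upper = 2.642.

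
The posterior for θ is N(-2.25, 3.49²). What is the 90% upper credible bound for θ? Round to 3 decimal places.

Need U with P(θ ≤ U) = 0.90: U = -2.25 + z_{0.1}·3.49.
z = 1.282; U = -2.25 + 1.282 × 3.49 = 2.223.

2.223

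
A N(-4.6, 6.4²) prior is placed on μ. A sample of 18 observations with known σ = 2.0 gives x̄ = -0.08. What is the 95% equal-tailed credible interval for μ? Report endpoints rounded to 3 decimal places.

[-1.026, 0.817]

Posterior precision = 1/6.4² + 18/2.0² = 0.0244 + 4.5000 = 4.5244, so posterior SD = 0.4701.
Posterior mean = (-4.6/6.4² + 18·-0.08/2.0²) / 4.5244 = -0.1044.
Interval: -0.1044 ± 1.960 × 0.4701 → [-1.026, 0.817].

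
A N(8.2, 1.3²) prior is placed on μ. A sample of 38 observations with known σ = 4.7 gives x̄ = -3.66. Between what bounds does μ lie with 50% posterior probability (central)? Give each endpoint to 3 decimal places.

Posterior precision = 1/1.3² + 38/4.7² = 0.5917 + 1.7202 = 2.3120, so posterior SD = 0.6577.
Posterior mean = (8.2/1.3² + 38·-3.66/4.7²) / 2.3120 = -0.6246.
Interval: -0.6246 ± 0.674 × 0.6577 → [-1.068, -0.181].

[-1.068, -0.181]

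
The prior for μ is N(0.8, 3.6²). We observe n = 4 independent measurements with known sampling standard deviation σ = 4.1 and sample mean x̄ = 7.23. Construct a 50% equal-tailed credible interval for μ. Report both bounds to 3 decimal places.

[4.454, 6.857]

Posterior precision = 1/3.6² + 4/4.1² = 0.0772 + 0.2380 = 0.3151, so posterior SD = 1.7814.
Posterior mean = (0.8/3.6² + 4·7.23/4.1²) / 0.3151 = 5.6555.
Interval: 5.6555 ± 0.674 × 1.7814 → [4.454, 6.857].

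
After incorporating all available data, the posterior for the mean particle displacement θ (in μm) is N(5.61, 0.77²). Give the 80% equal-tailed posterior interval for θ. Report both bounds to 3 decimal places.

The posterior is symmetric, so the 80% equal-tailed interval is θ = 5.61 ± z·0.77 with z = 1.282.
Half-width: 1.282 × 0.77 = 0.987.
5.61 − 0.987 = 4.623; 5.61 + 0.987 = 6.597.

[4.623, 6.597]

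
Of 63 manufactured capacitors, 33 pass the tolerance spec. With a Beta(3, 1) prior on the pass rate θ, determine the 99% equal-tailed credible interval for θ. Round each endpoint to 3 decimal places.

[0.382, 0.689]

Posterior: Beta(3+33, 1+30) = Beta(36, 31).
Equal-tailed 99% interval: the 0.005 and 0.995 quantiles of Beta(36, 31).
Posterior mean ≈ 0.537, SD ≈ 0.060; a Normal approximation gives roughly [0.382, 0.693].
Exact: F⁻¹(0.005) = 0.382; F⁻¹(0.995) = 0.689.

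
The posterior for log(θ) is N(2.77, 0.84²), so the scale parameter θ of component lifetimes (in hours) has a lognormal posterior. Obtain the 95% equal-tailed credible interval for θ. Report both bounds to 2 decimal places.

[3.08, 82.80]

On the log scale the 95% interval is 2.77 ± 1.960 × 0.84 = [1.1236, 4.4164].
Exponentiate: [e^1.1236, e^4.4164] = [3.08, 82.80].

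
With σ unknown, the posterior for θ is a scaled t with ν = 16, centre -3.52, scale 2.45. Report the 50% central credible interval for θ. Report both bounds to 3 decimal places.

The t_16 distribution is symmetric; the 50% interval is -3.52 ± t·2.45 with t_{0.75,16} = 0.690.
Half-width: 0.690 × 2.45 = 1.691.
-3.52 − 1.691 = -5.211; -3.52 + 1.691 = -1.829.

[-5.211, -1.829]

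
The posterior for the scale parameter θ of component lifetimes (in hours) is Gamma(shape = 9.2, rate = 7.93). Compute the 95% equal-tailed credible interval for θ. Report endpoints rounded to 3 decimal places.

Posterior: Gamma(shape 9.2, rate 7.93).
Equal-tailed 95% interval: Gamma(9.2, 7.93) quantiles at 0.025 and 0.975.
Posterior mean ≈ 1.160, SD ≈ 0.382; a Normal approximation gives roughly [0.410, 1.910].
Exact: lower = 0.536; upper = 2.021.

[0.536, 2.021]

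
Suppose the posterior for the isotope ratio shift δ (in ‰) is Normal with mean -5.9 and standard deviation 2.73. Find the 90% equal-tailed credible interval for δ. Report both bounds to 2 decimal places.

The posterior is symmetric, so the 90% equal-tailed interval is δ = -5.9 ± z·2.73 with z = 1.645.
Half-width: 1.645 × 2.73 = 4.49.
-5.9 − 4.49 = -10.39; -5.9 + 4.49 = -1.41.

[-10.39, -1.41]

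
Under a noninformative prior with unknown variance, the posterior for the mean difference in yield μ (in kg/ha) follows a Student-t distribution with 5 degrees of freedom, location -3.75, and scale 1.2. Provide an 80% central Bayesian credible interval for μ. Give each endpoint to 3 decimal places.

[-5.521, -1.979]

The t_5 distribution is symmetric; the 80% interval is -3.75 ± t·1.2 with t_{0.9,5} = 1.476.
Half-width: 1.476 × 1.2 = 1.771.
-3.75 − 1.771 = -5.521; -3.75 + 1.771 = -1.979.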